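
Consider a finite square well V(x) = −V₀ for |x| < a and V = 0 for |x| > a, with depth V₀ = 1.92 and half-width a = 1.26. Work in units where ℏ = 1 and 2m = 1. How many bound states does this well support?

Define the well-strength parameter z₀ = (a/ℏ)√(2mV₀) = 1.26 × √(2·0.5·1.92) = 1.746.
The even/odd transcendental equations gain one root per π/2 in z₀, giving N = 1 + ⌊2z₀/π⌋ = 1 + ⌊1.111⌋ = 2.

N = 2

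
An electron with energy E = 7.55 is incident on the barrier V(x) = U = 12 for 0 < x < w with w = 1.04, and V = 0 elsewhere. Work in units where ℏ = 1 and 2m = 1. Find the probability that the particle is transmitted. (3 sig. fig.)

T = 0.0454

E < U: inside the barrier ψ ∝ e^{±κx} with κ = √(2m(U − E))/ℏ = 2.110.
κw = 2.194, sinh(κw) = 4.429.
Matching ψ, ψ′ at both faces gives T = [1 + U² sinh²(κw) / (4E(U − E))]⁻¹ = 1/22.02 = 0.0454.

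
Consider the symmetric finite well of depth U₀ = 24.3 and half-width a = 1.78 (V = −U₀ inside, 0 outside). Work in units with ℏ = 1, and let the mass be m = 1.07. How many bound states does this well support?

N = 9

The dimensionless depth is z₀ = a√(2mU₀)/ℏ = 1.78 × √(52.00) = 12.84.
The even/odd transcendental equations gain one root per π/2 in z₀, giving N = 1 + ⌊2z₀/π⌋ = 1 + ⌊8.172⌋ = 9.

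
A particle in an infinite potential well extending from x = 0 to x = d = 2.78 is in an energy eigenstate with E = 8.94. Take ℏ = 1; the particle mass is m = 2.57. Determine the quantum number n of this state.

From E_n = n²π²ℏ²/(2md²) invert to n = √(2md²E)/(πℏ).
n = (2.78/π) × √(2 × 2.57 × 8.94) = 5.999 → n = 6.

n = 6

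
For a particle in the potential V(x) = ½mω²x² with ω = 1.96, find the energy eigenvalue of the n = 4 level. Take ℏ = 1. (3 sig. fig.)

E = 8.82

The oscillator eigenvalues are E_n = ℏω(n + ½), so E_4 = 1.96 × 4.5 = 8.820.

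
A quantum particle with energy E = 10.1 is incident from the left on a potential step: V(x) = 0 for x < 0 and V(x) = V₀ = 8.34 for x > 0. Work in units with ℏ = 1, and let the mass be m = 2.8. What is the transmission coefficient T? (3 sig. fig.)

On each side the TISE gives plane waves with k = √(2m(E − V))/ℏ: k₁ = √(2·2.8·10.1) = 7.521, k₂ = √(2·2.8·1.76) = 3.139.
Continuity of ψ and ψ′ at the step yields the reflection amplitude r = (k₁ − k₂)/(k₁ + k₂) = 0.4110; thus R = |r|² = 0.1689, T = 0.8311.

T = 0.831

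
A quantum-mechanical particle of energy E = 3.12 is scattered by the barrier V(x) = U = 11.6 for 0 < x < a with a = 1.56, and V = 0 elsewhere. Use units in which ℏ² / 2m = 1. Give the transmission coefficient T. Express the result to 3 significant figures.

Since E < U the interior solution is evanescent with decay constant κ = √(2m(U − E))/ℏ = 2.912.
κa = 4.543, sinh(κa) = 46.97.
The exact tunnelling result is T⁻¹ = 1 + U² sinh²(κa) / [4E(U − E)] = 2806, so T = 0.000356.

T = 0.000356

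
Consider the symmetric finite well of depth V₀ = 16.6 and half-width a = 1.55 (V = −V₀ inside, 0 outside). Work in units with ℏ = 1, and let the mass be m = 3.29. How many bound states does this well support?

N = 11

The dimensionless depth is z₀ = a√(2mV₀)/ℏ = 1.55 × √(109.2) = 16.20.
A new bound state (alternating even/odd) appears each time z₀ passes a multiple of π/2, so N = ⌊2z₀/π⌋ + 1 = ⌊10.31⌋ + 1 = 11.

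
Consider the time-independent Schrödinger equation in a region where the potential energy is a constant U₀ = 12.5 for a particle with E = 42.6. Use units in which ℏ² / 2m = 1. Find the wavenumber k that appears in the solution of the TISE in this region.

With E > U₀ the solution is oscillatory, ψ ∝ e^{±ikx} with k = √(2m(E − U₀))/ℏ.
k = √(2 × 0.5 × 30.1) = 5.486.

k = 5.49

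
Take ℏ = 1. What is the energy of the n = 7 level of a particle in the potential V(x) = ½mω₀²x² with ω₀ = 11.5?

Using E_n = (n + ½)ℏω₀: E_7 = 7.5 × 11.5 = 86.25.

E = 86.3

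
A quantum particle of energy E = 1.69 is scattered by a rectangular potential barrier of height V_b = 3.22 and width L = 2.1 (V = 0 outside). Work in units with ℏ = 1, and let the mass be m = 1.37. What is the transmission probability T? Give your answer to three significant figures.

T = 0.000735

Since E < V_b the interior solution is evanescent with decay constant κ = √(2m(V_b − E))/ℏ = 2.047.
κL = 4.300, sinh(κL) = 36.83.
The exact tunnelling result is T⁻¹ = 1 + V_b² sinh²(κL) / [4E(V_b − E)] = 1361, so T = 0.000735.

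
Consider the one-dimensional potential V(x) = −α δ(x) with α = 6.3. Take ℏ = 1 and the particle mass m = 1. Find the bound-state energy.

E = -19.8

The bound state is ψ(x) = √κ e^{−κ|x|}. The derivative jump ψ'(0⁺) − ψ'(0⁻) = −(2mα/ℏ²)ψ(0) fixes κ = mα/ℏ² = 6.300.
Then E = −ℏ²κ²/(2m) = −mα²/(2ℏ²) = -19.85.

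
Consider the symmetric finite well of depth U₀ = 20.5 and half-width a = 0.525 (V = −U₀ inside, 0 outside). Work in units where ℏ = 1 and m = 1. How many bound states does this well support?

N = 3

The dimensionless depth is z₀ = a√(2mU₀)/ℏ = 0.525 × √(41.00) = 3.362.
A new bound state (alternating even/odd) appears each time z₀ passes a multiple of π/2, so N = ⌊2z₀/π⌋ + 1 = ⌊2.140⌋ + 1 = 3.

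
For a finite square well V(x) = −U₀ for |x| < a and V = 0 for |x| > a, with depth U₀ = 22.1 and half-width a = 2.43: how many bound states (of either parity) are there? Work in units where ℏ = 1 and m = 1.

N = 11

The dimensionless depth is z₀ = a√(2mU₀)/ℏ = 2.43 × √(44.20) = 16.16.
A new bound state (alternating even/odd) appears each time z₀ passes a multiple of π/2, so N = ⌊2z₀/π⌋ + 1 = ⌊10.28⌋ + 1 = 11.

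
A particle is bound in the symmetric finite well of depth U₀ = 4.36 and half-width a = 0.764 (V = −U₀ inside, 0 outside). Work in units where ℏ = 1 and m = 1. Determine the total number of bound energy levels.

The dimensionless depth is z₀ = a√(2mU₀)/ℏ = 0.764 × √(8.720) = 2.256.
A new bound state (alternating even/odd) appears each time z₀ passes a multiple of π/2, so N = ⌊2z₀/π⌋ + 1 = ⌊1.436⌋ + 1 = 2.

N = 2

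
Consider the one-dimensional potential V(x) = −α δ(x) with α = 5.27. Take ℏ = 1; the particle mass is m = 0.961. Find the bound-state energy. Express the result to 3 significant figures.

E = -13.3

The bound state is ψ(x) = √κ e^{−κ|x|}. The derivative jump ψ'(0⁺) − ψ'(0⁻) = −(2mα/ℏ²)ψ(0) fixes κ = mα/ℏ² = 5.064.
Then E = −ℏ²κ²/(2m) = −mα²/(2ℏ²) = -13.34.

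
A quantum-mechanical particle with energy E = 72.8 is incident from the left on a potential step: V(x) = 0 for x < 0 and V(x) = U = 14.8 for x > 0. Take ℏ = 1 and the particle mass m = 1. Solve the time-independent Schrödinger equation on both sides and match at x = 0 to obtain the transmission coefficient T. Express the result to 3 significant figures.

On each side the TISE gives plane waves with k = √(2m(E − V))/ℏ: k₁ = √(2·1·72.8) = 12.07, k₂ = √(2·1·58) = 10.77.
Matching ψ and ψ′ at x = 0 gives r = (k₁ − k₂)/(k₁ + k₂), so R = r² = 0.003221 and T = 1 − R = 0.9968.

T = 0.997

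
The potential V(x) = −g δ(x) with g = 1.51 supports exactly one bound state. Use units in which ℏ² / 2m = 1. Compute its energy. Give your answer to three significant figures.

The bound state is ψ(x) = √κ e^{−κ|x|}. The derivative jump ψ'(0⁺) − ψ'(0⁻) = −(2mg/ℏ²)ψ(0) fixes κ = mg/ℏ² = 0.7550.
Then E = −ℏ²κ²/(2m) = −mg²/(2ℏ²) = -0.5700.

E = -0.570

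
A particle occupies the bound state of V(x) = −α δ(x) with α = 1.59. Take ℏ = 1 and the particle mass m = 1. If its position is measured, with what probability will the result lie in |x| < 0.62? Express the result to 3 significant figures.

P = 0.861

The normalised bound state is ψ = √κ e^{−κ|x|} with κ = mα/ℏ² = 1.590.
P(|x| < d) = ∫_{−d}^{d} κ e^{−2κ|x|} dx = 1 − e^{−2κd} = 1 − e^{−1.972} = 0.8608.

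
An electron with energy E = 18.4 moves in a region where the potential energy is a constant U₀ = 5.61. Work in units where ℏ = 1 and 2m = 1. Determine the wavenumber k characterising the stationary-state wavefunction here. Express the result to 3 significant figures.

k = 3.58

With E > U₀ the solution is oscillatory, ψ ∝ e^{±ikx} with k = √(2m(E − U₀))/ℏ.
k = √(2 × 0.5 × 12.79) = 3.576.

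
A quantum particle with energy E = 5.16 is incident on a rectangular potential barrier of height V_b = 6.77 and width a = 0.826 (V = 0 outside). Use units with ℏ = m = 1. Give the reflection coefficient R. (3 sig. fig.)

R = 0.857

Since E < V_b the interior solution is evanescent with decay constant κ = √(2m(V_b − E))/ℏ = 1.794.
κa = 1.482, sinh(κa) = 2.088.
The exact tunnelling result is T⁻¹ = 1 + V_b² sinh²(κa) / [4E(V_b − E)] = 7.012, so T = 0.143.
R = 1 − T = 0.857.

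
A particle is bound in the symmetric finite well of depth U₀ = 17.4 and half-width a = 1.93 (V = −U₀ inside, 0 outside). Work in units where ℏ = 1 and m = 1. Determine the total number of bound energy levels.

Define the well-strength parameter z₀ = (a/ℏ)√(2mU₀) = 1.93 × √(2·1·17.4) = 11.39.
The even/odd transcendental equations gain one root per π/2 in z₀, giving N = 1 + ⌊2z₀/π⌋ = 1 + ⌊7.248⌋ = 8.

N = 8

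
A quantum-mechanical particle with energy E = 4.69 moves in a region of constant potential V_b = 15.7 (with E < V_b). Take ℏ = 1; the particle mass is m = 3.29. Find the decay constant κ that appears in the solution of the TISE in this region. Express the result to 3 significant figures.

κ = 8.51

Since E < V_b the TISE in this region is ψ'' = κ²ψ with κ = √(2m(V_b − E))/ℏ.
κ = √(2 × 3.29 × 11.01) = 8.512.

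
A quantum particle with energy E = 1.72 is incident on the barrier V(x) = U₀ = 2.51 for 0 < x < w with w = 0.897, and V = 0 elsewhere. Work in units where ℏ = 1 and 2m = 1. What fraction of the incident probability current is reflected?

Since E < U₀ the interior solution is evanescent with decay constant κ = √(2m(U₀ − E))/ℏ = 0.8888.
κw = 0.7973, sinh(κw) = 0.8845.
Matching ψ, ψ′ at both faces gives T = [1 + U₀² sinh²(κw) / (4E(U₀ − E))]⁻¹ = 1/1.907 = 0.524.
R = 1 − T = 0.476.

R = 0.476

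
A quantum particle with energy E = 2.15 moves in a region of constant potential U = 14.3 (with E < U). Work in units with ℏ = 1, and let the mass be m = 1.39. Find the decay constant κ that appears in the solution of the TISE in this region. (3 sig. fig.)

Since E < U the TISE in this region is ψ'' = κ²ψ with κ = √(2m(U − E))/ℏ.
κ = √(2 × 1.39 × 12.15) = 5.812.

κ = 5.81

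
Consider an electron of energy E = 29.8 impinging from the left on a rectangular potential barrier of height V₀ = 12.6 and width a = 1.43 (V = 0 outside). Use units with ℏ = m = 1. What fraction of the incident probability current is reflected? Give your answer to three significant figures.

R = 0.0543

E > V₀: inside the barrier k₂ = √(2m(E − V₀))/ℏ = 5.865, k₂a = 8.387.
T = [1 + V₀² sin²(k₂a) / (4E(E − V₀))]⁻¹ = 1/1.057 = 0.946.
R = 1 − T = 0.0543.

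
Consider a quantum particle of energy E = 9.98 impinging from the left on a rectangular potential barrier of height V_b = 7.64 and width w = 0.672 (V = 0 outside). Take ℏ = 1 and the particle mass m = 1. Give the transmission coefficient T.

T = 0.619

Above the barrier the interior wavenumber is k₂ = √(2m(E − V_b))/ℏ = 2.163, giving phase k₂w = 1.454.
T = [1 + V_b² sin²(k₂w) / (4E(E − V_b))]⁻¹ = 1/1.616 = 0.619.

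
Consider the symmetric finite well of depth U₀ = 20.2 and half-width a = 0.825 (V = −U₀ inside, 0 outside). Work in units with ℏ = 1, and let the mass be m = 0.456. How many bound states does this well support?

Define the well-strength parameter z₀ = (a/ℏ)√(2mU₀) = 0.825 × √(2·0.456·20.2) = 3.541.
A new bound state (alternating even/odd) appears each time z₀ passes a multiple of π/2, so N = ⌊2z₀/π⌋ + 1 = ⌊2.254⌋ + 1 = 3.

N = 3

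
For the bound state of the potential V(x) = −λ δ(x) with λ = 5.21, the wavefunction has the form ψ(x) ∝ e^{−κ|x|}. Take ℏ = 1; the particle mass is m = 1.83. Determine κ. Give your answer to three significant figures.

Integrating the TISE across x = 0 gives the cusp condition ψ'(0⁺) − ψ'(0⁻) = −(2mλ/ℏ²)ψ(0).
With ψ ∝ e^{−κ|x|} this yields −2κ = −2mλ/ℏ², so κ = mλ/ℏ² = 9.534.

κ = 9.53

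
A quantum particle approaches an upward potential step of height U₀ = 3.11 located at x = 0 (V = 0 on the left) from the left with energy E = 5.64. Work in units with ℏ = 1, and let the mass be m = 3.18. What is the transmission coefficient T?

On each side the TISE gives plane waves with k = √(2m(E − V))/ℏ: k₁ = √(2·3.18·5.64) = 5.989, k₂ = √(2·3.18·2.53) = 4.011.
Continuity of ψ and ψ′ at the step yields the reflection amplitude r = (k₁ − k₂)/(k₁ + k₂) = 0.1978; thus R = |r|² = 0.03912, T = 0.9609.

T = 0.961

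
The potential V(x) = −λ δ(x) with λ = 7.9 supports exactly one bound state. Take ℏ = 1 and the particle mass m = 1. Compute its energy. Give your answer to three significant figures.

E = -31.2

The bound state is ψ(x) = √κ e^{−κ|x|}. The derivative jump ψ'(0⁺) − ψ'(0⁻) = −(2mλ/ℏ²)ψ(0) fixes κ = mλ/ℏ² = 7.900.
Then E = −ℏ²κ²/(2m) = −mλ²/(2ℏ²) = -31.21.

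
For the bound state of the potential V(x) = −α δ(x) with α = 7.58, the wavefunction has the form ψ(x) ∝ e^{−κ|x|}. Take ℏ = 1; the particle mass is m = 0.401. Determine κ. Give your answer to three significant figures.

κ = 3.04

Integrate −(ℏ²/2m)ψ'' − αδ(x)ψ = Eψ from −ε to +ε: the ψ'' term gives ψ'(0⁺) − ψ'(0⁻) and the δ term gives −(2mα/ℏ²)ψ(0).
With ψ ∝ e^{−κ|x|} this yields −2κ = −2mα/ℏ², so κ = mα/ℏ² = 3.040.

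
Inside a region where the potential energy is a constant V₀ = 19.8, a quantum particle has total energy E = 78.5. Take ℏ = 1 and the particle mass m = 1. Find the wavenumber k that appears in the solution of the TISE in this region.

k = 10.8

With E > V₀ the solution is oscillatory, ψ ∝ e^{±ikx} with k = √(2m(E − V₀))/ℏ.
k = √(2 × 1 × 58.7) = 10.84.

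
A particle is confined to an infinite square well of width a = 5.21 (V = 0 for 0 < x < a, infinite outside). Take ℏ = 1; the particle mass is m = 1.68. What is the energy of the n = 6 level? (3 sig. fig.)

E = 3.90

The infinite-well eigenfunctions ψ_n = √(2/a) sin(nπx/a) vanish at both walls, giving E_n = n²π²ℏ²/(2ma²).
E_6 = 6² × π² / (2 × 1.68 × 5.21²) = 3.896.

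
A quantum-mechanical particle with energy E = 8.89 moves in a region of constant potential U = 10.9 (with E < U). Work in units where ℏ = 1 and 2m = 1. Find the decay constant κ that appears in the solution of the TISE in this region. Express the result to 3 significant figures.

κ = 1.42

Since E < U the TISE in this region is ψ'' = κ²ψ with κ = √(2m(U − E))/ℏ.
κ = √(2 × 0.5 × 2.01) = 1.418.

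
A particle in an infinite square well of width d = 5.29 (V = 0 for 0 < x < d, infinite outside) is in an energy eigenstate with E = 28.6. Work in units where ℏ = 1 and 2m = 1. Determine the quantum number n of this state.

n = 9

For an infinite well E_n = n²π²ℏ²/(2md²), so n = (d/πℏ)√(2mE).
n = (5.29/π) × √(2 × 0.5 × 28.6) = 9.005 → n = 9.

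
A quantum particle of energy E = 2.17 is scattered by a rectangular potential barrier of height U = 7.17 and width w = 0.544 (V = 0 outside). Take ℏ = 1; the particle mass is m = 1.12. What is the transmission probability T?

Since E < U the interior solution is evanescent with decay constant κ = √(2m(U − E))/ℏ = 3.347.
κw = 1.821, sinh(κw) = 3.007.
The exact tunnelling result is T⁻¹ = 1 + U² sinh²(κw) / [4E(U − E)] = 11.71, so T = 0.0854.

T = 0.0854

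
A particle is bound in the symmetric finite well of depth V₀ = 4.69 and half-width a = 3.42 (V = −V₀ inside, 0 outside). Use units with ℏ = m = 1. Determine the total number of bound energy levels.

N = 7

The dimensionless depth is z₀ = a√(2mV₀)/ℏ = 3.42 × √(9.380) = 10.47.
The even/odd transcendental equations gain one root per π/2 in z₀, giving N = 1 + ⌊2z₀/π⌋ = 1 + ⌊6.668⌋ = 7.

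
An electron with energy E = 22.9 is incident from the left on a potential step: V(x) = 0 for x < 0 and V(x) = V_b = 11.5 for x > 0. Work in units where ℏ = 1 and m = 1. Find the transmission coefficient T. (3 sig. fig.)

The wavenumbers are k₁ = √(2mE)/ℏ = 6.768 on the left and k₂ = √(2m(E − V_b))/ℏ = 4.775 on the right.
Matching ψ and ψ′ at x = 0 gives r = (k₁ − k₂)/(k₁ + k₂), so R = r² = 0.02980 and T = 1 − R = 0.9702.

T = 0.970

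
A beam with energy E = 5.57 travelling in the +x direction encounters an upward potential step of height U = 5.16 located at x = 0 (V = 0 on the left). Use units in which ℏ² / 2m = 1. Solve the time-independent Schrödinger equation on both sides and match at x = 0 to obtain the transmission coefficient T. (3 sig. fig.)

T = 0.671

The wavenumbers are k₁ = √(2mE)/ℏ = 2.360 on the left and k₂ = √(2m(E − U))/ℏ = 0.6403 on the right.
Continuity of ψ and ψ′ at the step yields the reflection amplitude r = (k₁ − k₂)/(k₁ + k₂) = 0.5732; thus R = |r|² = 0.3285, T = 0.6715.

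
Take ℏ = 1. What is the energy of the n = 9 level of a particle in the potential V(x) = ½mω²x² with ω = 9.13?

The oscillator eigenvalues are E_n = ℏω(n + ½), so E_9 = 9.13 × 9.5 = 86.74.

E = 86.7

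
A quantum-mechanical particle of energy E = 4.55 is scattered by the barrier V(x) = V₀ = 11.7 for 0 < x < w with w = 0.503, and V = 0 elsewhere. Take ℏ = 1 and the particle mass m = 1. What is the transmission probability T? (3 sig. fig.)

E < V₀: inside the barrier ψ ∝ e^{±κx} with κ = √(2m(V₀ − E))/ℏ = 3.782.
κw = 1.902, sinh(κw) = 3.275.
The exact tunnelling result is T⁻¹ = 1 + V₀² sinh²(κw) / [4E(V₀ − E)] = 12.29, so T = 0.0814.

T = 0.0814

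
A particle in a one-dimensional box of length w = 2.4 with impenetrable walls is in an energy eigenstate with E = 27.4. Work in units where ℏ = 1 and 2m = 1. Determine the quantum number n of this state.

From E_n = n²π²ℏ²/(2mw²) invert to n = √(2mw²E)/(πℏ).
n = (2.4/π) × √(2 × 0.5 × 27.4) = 3.999 → n = 4.

n = 4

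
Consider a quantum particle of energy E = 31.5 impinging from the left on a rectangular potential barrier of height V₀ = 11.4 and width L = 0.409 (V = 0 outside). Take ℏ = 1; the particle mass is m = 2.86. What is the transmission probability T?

E > V₀: inside the barrier k₂ = √(2m(E − V₀))/ℏ = 10.72, k₂L = 4.386.
T = [1 + V₀² sin²(k₂L) / (4E(E − V₀))]⁻¹ = 1/1.046 = 0.956.

T = 0.956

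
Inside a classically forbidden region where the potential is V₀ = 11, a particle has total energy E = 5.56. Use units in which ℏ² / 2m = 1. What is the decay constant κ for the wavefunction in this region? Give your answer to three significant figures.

κ = 2.33

Since E < V₀ the TISE in this region is ψ'' = κ²ψ with κ = √(2m(V₀ − E))/ℏ.
κ = √(2 × 0.5 × 5.44) = 2.332.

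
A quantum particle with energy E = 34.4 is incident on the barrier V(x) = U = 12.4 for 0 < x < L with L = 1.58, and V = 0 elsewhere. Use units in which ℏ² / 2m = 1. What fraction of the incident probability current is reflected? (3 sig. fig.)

E > U: inside the barrier k₂ = √(2m(E − U))/ℏ = 4.690, k₂L = 7.411.
Matching at both interfaces gives T⁻¹ = 1 + U² sin²(k₂L) / [4E(E − U)] = 1.041, hence T = 0.960.
R = 1 − T = 0.0398.

R = 0.0398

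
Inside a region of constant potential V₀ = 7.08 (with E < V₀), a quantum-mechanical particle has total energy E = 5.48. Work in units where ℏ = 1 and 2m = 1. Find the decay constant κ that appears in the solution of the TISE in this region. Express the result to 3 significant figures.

Since E < V₀ the TISE in this region is ψ'' = κ²ψ with κ = √(2m(V₀ − E))/ℏ.
κ = √(2 × 0.5 × 1.6) = 1.265.

κ = 1.26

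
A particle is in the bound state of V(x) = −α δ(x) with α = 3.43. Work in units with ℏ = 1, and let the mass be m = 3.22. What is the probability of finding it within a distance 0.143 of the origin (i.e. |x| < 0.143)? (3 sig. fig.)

P = 0.958

The normalised bound state is ψ = √κ e^{−κ|x|} with κ = mα/ℏ² = 11.04.
P(|x| < d) = ∫_{−d}^{d} κ e^{−2κ|x|} dx = 1 − e^{−2κd} = 1 − e^{−3.159} = 0.9575.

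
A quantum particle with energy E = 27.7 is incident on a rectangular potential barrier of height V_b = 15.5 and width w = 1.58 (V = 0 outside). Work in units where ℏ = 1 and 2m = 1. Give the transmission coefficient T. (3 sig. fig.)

T = 0.922

E > V_b: inside the barrier k₂ = √(2m(E − V_b))/ℏ = 3.493, k₂w = 5.519.
Matching at both interfaces gives T⁻¹ = 1 + V_b² sin²(k₂w) / [4E(E − V_b)] = 1.085, hence T = 0.922.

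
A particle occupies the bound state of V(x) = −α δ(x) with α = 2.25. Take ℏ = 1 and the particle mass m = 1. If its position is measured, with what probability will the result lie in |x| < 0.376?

P = 0.816

The normalised bound state is ψ = √κ e^{−κ|x|} with κ = mα/ℏ² = 2.250.
P(|x| < d) = ∫_{−d}^{d} κ e^{−2κ|x|} dx = 1 − e^{−2κd} = 1 − e^{−1.692} = 0.8158.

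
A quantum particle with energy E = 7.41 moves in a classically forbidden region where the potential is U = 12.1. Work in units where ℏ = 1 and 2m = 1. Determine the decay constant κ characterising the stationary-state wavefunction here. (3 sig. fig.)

κ = 2.17

Since E < U the TISE in this region is ψ'' = κ²ψ with κ = √(2m(U − E))/ℏ.
κ = √(2 × 0.5 × 4.69) = 2.166.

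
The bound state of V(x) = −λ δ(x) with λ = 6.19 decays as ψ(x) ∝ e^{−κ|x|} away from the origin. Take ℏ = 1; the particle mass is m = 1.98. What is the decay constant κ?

κ = 12.3

Integrate −(ℏ²/2m)ψ'' − λδ(x)ψ = Eψ from −ε to +ε: the ψ'' term gives ψ'(0⁺) − ψ'(0⁻) and the δ term gives −(2mλ/ℏ²)ψ(0).
With ψ ∝ e^{−κ|x|} this yields −2κ = −2mλ/ℏ², so κ = mλ/ℏ² = 12.26.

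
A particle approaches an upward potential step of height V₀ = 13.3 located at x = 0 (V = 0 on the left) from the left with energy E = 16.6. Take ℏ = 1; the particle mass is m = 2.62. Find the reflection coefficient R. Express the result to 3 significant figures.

On each side the TISE gives plane waves with k = √(2m(E − V))/ℏ: k₁ = √(2·2.62·16.6) = 9.327, k₂ = √(2·2.62·3.3) = 4.158.
Continuity of ψ and ψ′ at the step yields the reflection amplitude r = (k₁ − k₂)/(k₁ + k₂) = 0.3833; thus R = |r|² = 0.1469, T = 0.8531.

R = 0.147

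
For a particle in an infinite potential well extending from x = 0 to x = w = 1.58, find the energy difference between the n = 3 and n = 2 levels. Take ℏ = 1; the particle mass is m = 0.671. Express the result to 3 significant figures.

E_n = n²π²ℏ²/(2mw²), so ΔE = (3² − 2²) π²ℏ²/(2mw²).
ΔE = 5 × π² / (2 × 0.671 × 1.58²) = 14.73.

ΔE = 14.7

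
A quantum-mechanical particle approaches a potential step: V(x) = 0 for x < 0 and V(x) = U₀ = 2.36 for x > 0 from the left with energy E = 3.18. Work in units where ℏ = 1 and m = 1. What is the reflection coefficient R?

On each side the TISE gives plane waves with k = √(2m(E − V))/ℏ: k₁ = √(2·1·3.18) = 2.522, k₂ = √(2·1·0.82) = 1.281.
Continuity of ψ and ψ′ at the step yields the reflection amplitude r = (k₁ − k₂)/(k₁ + k₂) = 0.3264; thus R = |r|² = 0.1066, T = 0.8934.

R = 0.107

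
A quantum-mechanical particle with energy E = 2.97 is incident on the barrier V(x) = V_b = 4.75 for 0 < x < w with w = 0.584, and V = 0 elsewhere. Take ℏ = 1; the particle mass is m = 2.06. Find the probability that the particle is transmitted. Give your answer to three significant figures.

T = 0.147

E < V_b: inside the barrier ψ ∝ e^{±κx} with κ = √(2m(V_b − E))/ℏ = 2.708.
κw = 1.582, sinh(κw) = 2.328.
Matching ψ, ψ′ at both faces gives T = [1 + V_b² sinh²(κw) / (4E(V_b − E))]⁻¹ = 1/6.784 = 0.147.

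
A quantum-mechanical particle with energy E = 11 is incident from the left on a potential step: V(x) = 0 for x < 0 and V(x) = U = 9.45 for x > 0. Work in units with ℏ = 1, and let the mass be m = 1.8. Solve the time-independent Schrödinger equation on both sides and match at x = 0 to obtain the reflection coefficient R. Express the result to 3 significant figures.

R = 0.206

The wavenumbers are k₁ = √(2mE)/ℏ = 6.293 on the left and k₂ = √(2m(E − U))/ℏ = 2.362 on the right.
Continuity of ψ and ψ′ at the step yields the reflection amplitude r = (k₁ − k₂)/(k₁ + k₂) = 0.4541; thus R = |r|² = 0.2062, T = 0.7938.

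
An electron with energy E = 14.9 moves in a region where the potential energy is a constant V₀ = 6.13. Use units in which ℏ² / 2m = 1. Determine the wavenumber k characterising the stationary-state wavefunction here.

k = 2.96

With E > V₀ the solution is oscillatory, ψ ∝ e^{±ikx} with k = √(2m(E − V₀))/ℏ.
k = √(2 × 0.5 × 8.77) = 2.961.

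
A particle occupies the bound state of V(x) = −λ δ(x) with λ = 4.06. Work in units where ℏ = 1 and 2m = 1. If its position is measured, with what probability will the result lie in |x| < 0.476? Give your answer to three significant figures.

The normalised bound state is ψ = √κ e^{−κ|x|} with κ = mλ/ℏ² = 2.030.
P(|x| < d) = ∫_{−d}^{d} κ e^{−2κ|x|} dx = 1 − e^{−2κd} = 1 − e^{−1.933} = 0.8552.

P = 0.855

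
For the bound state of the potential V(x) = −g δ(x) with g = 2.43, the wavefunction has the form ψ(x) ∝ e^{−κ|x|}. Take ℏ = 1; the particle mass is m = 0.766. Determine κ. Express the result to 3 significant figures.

κ = 1.86

Integrate −(ℏ²/2m)ψ'' − gδ(x)ψ = Eψ from −ε to +ε: the ψ'' term gives ψ'(0⁺) − ψ'(0⁻) and the δ term gives −(2mg/ℏ²)ψ(0).
With ψ ∝ e^{−κ|x|} this yields −2κ = −2mg/ℏ², so κ = mg/ℏ² = 1.861.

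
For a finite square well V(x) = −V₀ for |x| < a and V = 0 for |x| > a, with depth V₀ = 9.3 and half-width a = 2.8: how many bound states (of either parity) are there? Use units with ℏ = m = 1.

Define the well-strength parameter z₀ = (a/ℏ)√(2mV₀) = 2.8 × √(2·1·9.3) = 12.08.
The even/odd transcendental equations gain one root per π/2 in z₀, giving N = 1 + ⌊2z₀/π⌋ = 1 + ⌊7.688⌋ = 8.

N = 8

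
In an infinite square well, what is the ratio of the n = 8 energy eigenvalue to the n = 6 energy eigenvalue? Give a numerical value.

E_n = n²π²ℏ²/(2mL²) so the ratio is n₂²/n₁² = 64/36 = 1.77778.

1.77778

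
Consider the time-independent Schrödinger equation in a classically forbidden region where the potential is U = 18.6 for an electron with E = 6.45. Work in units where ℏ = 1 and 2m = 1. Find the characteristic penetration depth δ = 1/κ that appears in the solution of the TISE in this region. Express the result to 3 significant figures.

δ = 0.287

Since E < U the TISE in this region is ψ'' = κ²ψ with κ = √(2m(U − E))/ℏ.
κ = √(2 × 0.5 × 12.15) = 3.486. The penetration depth is δ = 1/κ = 0.287.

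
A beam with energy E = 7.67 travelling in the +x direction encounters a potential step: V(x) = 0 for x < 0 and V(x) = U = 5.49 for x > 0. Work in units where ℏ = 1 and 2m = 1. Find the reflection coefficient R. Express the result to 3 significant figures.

The wavenumbers are k₁ = √(2mE)/ℏ = 2.769 on the left and k₂ = √(2m(E − U))/ℏ = 1.476 on the right.
Continuity of ψ and ψ′ at the step yields the reflection amplitude r = (k₁ − k₂)/(k₁ + k₂) = 0.3045; thus R = |r|² = 0.09273, T = 0.9073.

R = 0.0927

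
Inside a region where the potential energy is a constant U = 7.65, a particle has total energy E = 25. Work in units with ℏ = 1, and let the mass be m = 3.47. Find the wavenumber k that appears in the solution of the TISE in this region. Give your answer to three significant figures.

With E > U the solution is oscillatory, ψ ∝ e^{±ikx} with k = √(2m(E − U))/ℏ.
k = √(2 × 3.47 × 17.35) = 10.97.

k = 11.0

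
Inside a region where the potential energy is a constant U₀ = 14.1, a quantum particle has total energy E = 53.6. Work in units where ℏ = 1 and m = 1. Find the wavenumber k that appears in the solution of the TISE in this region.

With E > U₀ the solution is oscillatory, ψ ∝ e^{±ikx} with k = √(2m(E − U₀))/ℏ.
k = √(2 × 1 × 39.5) = 8.888.

k = 8.89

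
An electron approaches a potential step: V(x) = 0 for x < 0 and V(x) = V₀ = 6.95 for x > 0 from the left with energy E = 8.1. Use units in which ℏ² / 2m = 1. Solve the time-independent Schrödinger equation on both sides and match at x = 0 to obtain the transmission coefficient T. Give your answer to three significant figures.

The wavenumbers are k₁ = √(2mE)/ℏ = 2.846 on the left and k₂ = √(2m(E − V₀))/ℏ = 1.072 on the right.
Matching ψ and ψ′ at x = 0 gives r = (k₁ − k₂)/(k₁ + k₂), so R = r² = 0.2049 and T = 1 − R = 0.7951.

T = 0.795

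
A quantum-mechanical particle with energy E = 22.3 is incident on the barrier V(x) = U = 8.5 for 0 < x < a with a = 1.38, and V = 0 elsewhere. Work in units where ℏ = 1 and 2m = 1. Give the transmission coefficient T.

T = 0.953

Above the barrier the interior wavenumber is k₂ = √(2m(E − U))/ℏ = 3.715, giving phase k₂a = 5.126.
T = [1 + U² sin²(k₂a) / (4E(E − U))]⁻¹ = 1/1.049 = 0.953.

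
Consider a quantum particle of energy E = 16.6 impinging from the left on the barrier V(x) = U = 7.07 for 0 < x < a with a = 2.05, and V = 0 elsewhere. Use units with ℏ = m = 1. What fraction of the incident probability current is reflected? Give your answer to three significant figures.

Above the barrier the interior wavenumber is k₂ = √(2m(E − U))/ℏ = 4.366, giving phase k₂a = 8.950.
Matching at both interfaces gives T⁻¹ = 1 + U² sin²(k₂a) / [4E(E − U)] = 1.017, hence T = 0.984.
R = 1 − T = 0.0162.

R = 0.0162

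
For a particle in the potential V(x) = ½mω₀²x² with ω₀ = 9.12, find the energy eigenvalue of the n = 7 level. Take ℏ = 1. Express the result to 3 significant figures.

The oscillator eigenvalues are E_n = ℏω₀(n + ½), so E_7 = 9.12 × 7.5 = 68.40.

E = 68.4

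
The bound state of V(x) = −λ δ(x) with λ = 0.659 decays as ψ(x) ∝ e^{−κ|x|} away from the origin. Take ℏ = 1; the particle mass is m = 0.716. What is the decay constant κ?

κ = 0.472

Integrate −(ℏ²/2m)ψ'' − λδ(x)ψ = Eψ from −ε to +ε: the ψ'' term gives ψ'(0⁺) − ψ'(0⁻) and the δ term gives −(2mλ/ℏ²)ψ(0).
With ψ ∝ e^{−κ|x|} this yields −2κ = −2mλ/ℏ², so κ = mλ/ℏ² = 0.4718.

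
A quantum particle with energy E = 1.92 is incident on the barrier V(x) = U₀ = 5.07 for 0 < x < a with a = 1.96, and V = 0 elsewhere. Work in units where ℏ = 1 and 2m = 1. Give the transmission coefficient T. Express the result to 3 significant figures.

T = 0.00358

Since E < U₀ the interior solution is evanescent with decay constant κ = √(2m(U₀ − E))/ℏ = 1.775.
κa = 3.479, sinh(κa) = 16.19.
The exact tunnelling result is T⁻¹ = 1 + U₀² sinh²(κa) / [4E(U₀ − E)] = 279.6, so T = 0.00358.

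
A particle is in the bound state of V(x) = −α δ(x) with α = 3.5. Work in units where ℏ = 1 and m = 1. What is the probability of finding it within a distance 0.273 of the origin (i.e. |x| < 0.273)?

P = 0.852

The normalised bound state is ψ = √κ e^{−κ|x|} with κ = mα/ℏ² = 3.500.
P(|x| < d) = ∫_{−d}^{d} κ e^{−2κ|x|} dx = 1 − e^{−2κd} = 1 − e^{−1.911} = 0.8521.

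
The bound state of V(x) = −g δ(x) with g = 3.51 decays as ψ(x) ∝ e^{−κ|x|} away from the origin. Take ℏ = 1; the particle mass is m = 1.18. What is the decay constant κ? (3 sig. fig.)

Integrating the TISE across x = 0 gives the cusp condition ψ'(0⁺) − ψ'(0⁻) = −(2mg/ℏ²)ψ(0).
With ψ ∝ e^{−κ|x|} this yields −2κ = −2mg/ℏ², so κ = mg/ℏ² = 4.142.

κ = 4.14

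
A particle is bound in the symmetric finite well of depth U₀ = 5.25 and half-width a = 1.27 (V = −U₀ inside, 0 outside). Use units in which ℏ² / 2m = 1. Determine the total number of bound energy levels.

N = 2

The dimensionless depth is z₀ = a√(2mU₀)/ℏ = 1.27 × √(5.250) = 2.910.
The even/odd transcendental equations gain one root per π/2 in z₀, giving N = 1 + ⌊2z₀/π⌋ = 1 + ⌊1.853⌋ = 2.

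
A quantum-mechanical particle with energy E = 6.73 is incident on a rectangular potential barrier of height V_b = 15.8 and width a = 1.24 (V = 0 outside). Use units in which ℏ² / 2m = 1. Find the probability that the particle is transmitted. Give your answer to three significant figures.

T = 0.00223

Since E < V_b the interior solution is evanescent with decay constant κ = √(2m(V_b − E))/ℏ = 3.012.
κa = 3.734, sinh(κa) = 20.92.
Matching ψ, ψ′ at both faces gives T = [1 + V_b² sinh²(κa) / (4E(V_b − E))]⁻¹ = 1/448.5 = 0.00223.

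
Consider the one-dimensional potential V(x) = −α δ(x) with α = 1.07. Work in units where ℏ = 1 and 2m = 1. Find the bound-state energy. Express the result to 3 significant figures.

The bound state is ψ(x) = √κ e^{−κ|x|}. The derivative jump ψ'(0⁺) − ψ'(0⁻) = −(2mα/ℏ²)ψ(0) fixes κ = mα/ℏ² = 0.5350.
Then E = −ℏ²κ²/(2m) = −mα²/(2ℏ²) = -0.2862.

E = -0.286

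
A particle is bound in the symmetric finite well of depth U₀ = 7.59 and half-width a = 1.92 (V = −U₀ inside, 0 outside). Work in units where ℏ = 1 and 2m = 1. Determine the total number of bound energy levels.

N = 4

The dimensionless depth is z₀ = a√(2mU₀)/ℏ = 1.92 × √(7.590) = 5.290.
A new bound state (alternating even/odd) appears each time z₀ passes a multiple of π/2, so N = ⌊2z₀/π⌋ + 1 = ⌊3.367⌋ + 1 = 4.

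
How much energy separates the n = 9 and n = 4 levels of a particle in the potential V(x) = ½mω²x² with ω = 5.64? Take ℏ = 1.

ΔE = 28.2

E_n = ℏω(n + ½), so ΔE = (9 − 4) ℏω = 5 × 5.64 = 28.20.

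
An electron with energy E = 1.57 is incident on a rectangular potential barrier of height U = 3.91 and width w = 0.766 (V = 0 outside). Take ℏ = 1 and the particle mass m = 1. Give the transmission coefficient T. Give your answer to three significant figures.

E < U: inside the barrier ψ ∝ e^{±κx} with κ = √(2m(U − E))/ℏ = 2.163.
κw = 1.657, sinh(κw) = 2.527.
The exact tunnelling result is T⁻¹ = 1 + U² sinh²(κw) / [4E(U − E)] = 7.642, so T = 0.131.

T = 0.131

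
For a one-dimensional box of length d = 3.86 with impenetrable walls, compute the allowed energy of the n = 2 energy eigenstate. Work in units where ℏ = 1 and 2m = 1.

The infinite-well eigenfunctions ψ_n = √(2/d) sin(nπx/d) vanish at both walls, giving E_n = n²π²ℏ²/(2md²).
E_2 = 2² × π² / (2 × 0.5 × 3.86²) = 2.650.

E = 2.65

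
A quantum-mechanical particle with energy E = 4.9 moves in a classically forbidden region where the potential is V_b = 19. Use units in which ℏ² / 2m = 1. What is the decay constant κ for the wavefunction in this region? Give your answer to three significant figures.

κ = 3.75

Since E < V_b the TISE in this region is ψ'' = κ²ψ with κ = √(2m(V_b − E))/ℏ.
κ = √(2 × 0.5 × 14.1) = 3.755.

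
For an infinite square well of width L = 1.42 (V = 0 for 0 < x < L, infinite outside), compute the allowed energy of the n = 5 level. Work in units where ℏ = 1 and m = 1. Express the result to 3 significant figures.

E = 61.2

Requiring ψ(0) = ψ(L) = 0 quantises k = nπ/L, hence E_n = ℏ²k²/2m = n²π²ℏ²/(2mL²).
E_5 = 5² × π² / (2 × 1 × 1.42²) = 61.18.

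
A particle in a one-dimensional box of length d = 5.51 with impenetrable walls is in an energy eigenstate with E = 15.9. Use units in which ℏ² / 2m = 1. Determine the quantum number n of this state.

For an infinite well E_n = n²π²ℏ²/(2md²), so n = (d/πℏ)√(2mE).
n = (5.51/π) × √(2 × 0.5 × 15.9) = 6.994 → n = 7.

n = 7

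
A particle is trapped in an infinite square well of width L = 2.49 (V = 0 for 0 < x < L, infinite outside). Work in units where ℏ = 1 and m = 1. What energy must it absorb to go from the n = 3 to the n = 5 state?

ΔE = 12.7

E_n = n²π²ℏ²/(2mL²), so ΔE = (5² − 3²) π²ℏ²/(2mL²).
ΔE = 16 × π² / (2 × 1 × 2.49²) = 12.73.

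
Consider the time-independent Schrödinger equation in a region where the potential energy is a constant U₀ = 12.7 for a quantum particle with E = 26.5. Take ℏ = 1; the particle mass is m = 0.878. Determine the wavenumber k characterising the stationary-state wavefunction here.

With E > U₀ the solution is oscillatory, ψ ∝ e^{±ikx} with k = √(2m(E − U₀))/ℏ.
k = √(2 × 0.878 × 13.8) = 4.923.

k = 4.92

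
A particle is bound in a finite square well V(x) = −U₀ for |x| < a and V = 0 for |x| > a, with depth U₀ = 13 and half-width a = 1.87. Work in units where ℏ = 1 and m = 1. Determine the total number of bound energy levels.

Define the well-strength parameter z₀ = (a/ℏ)√(2mU₀) = 1.87 × √(2·1·13) = 9.535.
The even/odd transcendental equations gain one root per π/2 in z₀, giving N = 1 + ⌊2z₀/π⌋ = 1 + ⌊6.070⌋ = 7.

N = 7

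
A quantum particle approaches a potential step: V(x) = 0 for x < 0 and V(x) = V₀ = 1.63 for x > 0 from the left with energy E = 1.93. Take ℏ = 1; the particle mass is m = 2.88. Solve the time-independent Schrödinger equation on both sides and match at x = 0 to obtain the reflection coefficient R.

On each side the TISE gives plane waves with k = √(2m(E − V))/ℏ: k₁ = √(2·2.88·1.93) = 3.334, k₂ = √(2·2.88·0.3) = 1.315.
Matching ψ and ψ′ at x = 0 gives r = (k₁ − k₂)/(k₁ + k₂), so R = r² = 0.1887 and T = 1 − R = 0.8113.

R = 0.189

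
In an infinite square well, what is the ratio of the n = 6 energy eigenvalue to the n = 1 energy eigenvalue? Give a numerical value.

36

E_n = n²π²ℏ²/(2mL²) so the ratio is n₂²/n₁² = 36/1 = 36.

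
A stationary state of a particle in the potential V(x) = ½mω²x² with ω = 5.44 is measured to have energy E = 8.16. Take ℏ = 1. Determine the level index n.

n = 1

E_n = ℏω(n + ½) ⇒ n = E/(ℏω) − ½ = 8.16/5.44 − 0.5 = 1.000 → n = 1.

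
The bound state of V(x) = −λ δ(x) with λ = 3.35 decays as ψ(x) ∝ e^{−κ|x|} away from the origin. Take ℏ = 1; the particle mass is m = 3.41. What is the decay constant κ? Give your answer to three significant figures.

Integrating the TISE across x = 0 gives the cusp condition ψ'(0⁺) − ψ'(0⁻) = −(2mλ/ℏ²)ψ(0).
With ψ ∝ e^{−κ|x|} this yields −2κ = −2mλ/ℏ², so κ = mλ/ℏ² = 11.42.

κ = 11.4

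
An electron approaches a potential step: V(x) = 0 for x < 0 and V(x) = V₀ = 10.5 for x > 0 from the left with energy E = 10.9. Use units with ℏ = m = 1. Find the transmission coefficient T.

On each side the TISE gives plane waves with k = √(2m(E − V))/ℏ: k₁ = √(2·1·10.9) = 4.669, k₂ = √(2·1·0.4) = 0.8944.
Continuity of ψ and ψ′ at the step yields the reflection amplitude r = (k₁ − k₂)/(k₁ + k₂) = 0.6785; thus R = |r|² = 0.4603, T = 0.5397.

T = 0.540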